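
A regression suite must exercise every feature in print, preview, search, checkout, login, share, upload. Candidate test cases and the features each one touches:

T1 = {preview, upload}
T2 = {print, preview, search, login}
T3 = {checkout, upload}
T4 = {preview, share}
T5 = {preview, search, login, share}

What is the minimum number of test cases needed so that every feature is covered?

T2, T3, T4 together cover {print, preview, search, checkout, login, share, upload} — every feature.
No 2 of the 5 test cases cover everything (all 10 pairs fall short), so 3 is minimum.

3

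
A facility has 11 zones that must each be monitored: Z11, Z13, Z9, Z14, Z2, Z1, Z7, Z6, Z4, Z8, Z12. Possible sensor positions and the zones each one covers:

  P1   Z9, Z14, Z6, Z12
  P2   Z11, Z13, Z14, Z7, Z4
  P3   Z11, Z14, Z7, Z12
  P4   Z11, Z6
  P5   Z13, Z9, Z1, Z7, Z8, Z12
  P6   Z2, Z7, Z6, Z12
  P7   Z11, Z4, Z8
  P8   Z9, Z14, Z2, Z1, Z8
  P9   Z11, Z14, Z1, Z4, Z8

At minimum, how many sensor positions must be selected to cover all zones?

P1, P2, P8 together cover {Z11, Z13, Z9, Z14, Z2, Z1, Z7, Z6, Z4, Z8, Z12} — every zone.
No 2 of the 9 sensor positions cover everything (all 36 pairs fall short), so 3 is minimum.

3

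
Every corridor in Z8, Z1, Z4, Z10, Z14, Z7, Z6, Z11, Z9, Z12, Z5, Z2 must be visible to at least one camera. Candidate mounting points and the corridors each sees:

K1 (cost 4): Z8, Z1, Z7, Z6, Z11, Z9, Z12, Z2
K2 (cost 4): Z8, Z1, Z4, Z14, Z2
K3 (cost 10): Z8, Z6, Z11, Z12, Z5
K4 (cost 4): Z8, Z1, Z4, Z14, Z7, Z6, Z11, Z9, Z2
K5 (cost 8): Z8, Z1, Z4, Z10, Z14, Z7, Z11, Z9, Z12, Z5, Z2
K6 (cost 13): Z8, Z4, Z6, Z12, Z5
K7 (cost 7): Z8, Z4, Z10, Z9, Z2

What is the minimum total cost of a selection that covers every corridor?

K1, K5 cover every corridor at cost 4 + 8 = 12.
Any cover uses at least 2 camera mounts; among all covering selections none totals below 12.

12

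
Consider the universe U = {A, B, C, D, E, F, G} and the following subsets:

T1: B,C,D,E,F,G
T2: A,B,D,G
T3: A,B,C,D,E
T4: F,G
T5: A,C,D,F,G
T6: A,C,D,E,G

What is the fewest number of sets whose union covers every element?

2

T1, T2 together cover {A, B, C, D, E, F, G} — every element.
No single set contains all 7 elements, so 2 is optimal.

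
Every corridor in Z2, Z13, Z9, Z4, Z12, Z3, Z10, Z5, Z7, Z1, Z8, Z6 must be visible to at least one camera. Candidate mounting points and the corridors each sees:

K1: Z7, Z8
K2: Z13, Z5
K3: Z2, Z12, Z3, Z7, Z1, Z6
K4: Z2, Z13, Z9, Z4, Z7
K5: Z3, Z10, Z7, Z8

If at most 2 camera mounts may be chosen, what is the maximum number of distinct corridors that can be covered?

9

Choosing K3, K4 covers {Z2, Z13, Z9, Z4, Z12, Z3, Z7, Z1, Z6} — 9 corridors.
No choice of 2 camera mounts does better; here Z10, Z5, Z8 are left uncovered.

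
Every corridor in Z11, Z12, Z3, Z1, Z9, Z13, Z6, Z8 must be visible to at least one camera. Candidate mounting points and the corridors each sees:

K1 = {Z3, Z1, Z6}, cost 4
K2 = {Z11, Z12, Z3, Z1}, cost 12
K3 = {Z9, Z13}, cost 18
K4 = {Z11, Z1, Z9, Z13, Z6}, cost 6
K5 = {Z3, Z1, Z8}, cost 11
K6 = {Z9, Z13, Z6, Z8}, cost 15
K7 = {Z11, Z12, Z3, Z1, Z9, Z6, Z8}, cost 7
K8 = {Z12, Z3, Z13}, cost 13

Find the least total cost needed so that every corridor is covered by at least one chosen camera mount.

13

K4, K7 cover every corridor at cost 6 + 7 = 13.
Any cover uses at least 2 camera mounts; among all covering selections none totals below 13.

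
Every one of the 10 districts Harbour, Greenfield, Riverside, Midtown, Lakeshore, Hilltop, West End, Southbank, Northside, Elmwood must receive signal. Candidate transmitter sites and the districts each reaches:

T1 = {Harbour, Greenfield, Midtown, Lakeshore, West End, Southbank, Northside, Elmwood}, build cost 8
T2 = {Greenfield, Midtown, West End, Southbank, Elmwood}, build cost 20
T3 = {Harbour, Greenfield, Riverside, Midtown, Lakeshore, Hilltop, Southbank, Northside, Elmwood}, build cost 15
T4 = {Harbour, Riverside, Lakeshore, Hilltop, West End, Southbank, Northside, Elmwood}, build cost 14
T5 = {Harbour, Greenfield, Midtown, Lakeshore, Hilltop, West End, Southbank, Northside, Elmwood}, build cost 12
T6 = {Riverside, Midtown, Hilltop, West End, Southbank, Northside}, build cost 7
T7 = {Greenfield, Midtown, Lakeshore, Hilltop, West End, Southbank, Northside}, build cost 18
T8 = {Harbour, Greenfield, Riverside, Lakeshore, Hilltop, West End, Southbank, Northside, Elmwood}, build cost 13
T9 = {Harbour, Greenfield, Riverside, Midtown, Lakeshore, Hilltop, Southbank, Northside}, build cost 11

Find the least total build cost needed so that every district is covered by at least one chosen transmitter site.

T1, T6 cover every district at build cost 8 + 7 = 15.
Any cover uses at least 2 transmitter sites; among all covering selections none totals below 15.

15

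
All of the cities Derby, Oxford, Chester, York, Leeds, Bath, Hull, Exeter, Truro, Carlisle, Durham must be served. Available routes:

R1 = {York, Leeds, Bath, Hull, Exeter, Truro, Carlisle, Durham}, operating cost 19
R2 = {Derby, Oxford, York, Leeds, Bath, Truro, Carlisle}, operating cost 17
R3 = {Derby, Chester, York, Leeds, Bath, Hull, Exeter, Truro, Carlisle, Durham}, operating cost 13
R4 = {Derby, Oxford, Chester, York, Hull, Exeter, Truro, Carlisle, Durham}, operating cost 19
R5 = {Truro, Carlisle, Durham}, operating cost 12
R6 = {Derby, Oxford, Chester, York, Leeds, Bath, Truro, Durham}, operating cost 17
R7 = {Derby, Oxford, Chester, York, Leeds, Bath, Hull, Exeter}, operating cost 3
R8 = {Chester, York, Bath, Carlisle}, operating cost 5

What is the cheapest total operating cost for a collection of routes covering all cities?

R5, R7 cover every city at operating cost 12 + 3 = 15.
Any cover uses at least 2 routes; among all covering selections none totals below 15.

15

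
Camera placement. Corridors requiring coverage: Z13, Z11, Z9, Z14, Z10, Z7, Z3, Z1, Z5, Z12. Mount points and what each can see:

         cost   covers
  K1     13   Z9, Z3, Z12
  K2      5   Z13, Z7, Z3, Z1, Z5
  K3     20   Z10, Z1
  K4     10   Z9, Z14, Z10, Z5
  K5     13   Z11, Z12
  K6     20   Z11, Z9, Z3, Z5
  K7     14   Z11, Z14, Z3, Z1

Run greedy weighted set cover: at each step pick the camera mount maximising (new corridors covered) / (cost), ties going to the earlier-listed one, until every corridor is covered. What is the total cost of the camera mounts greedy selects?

Pick 1: K2 adds 5 new (Z13, Z7, Z3, Z1, Z5) at cost 5 (ratio 5/5).
Pick 2: K4 adds 3 new (Z9, Z14, Z10) at cost 10 (ratio 3/10).
Pick 3: K5 adds 2 new (Z11, Z12) at cost 13 (ratio 2/13).
Greedy total cost: 5 + 10 + 13 = 28.

28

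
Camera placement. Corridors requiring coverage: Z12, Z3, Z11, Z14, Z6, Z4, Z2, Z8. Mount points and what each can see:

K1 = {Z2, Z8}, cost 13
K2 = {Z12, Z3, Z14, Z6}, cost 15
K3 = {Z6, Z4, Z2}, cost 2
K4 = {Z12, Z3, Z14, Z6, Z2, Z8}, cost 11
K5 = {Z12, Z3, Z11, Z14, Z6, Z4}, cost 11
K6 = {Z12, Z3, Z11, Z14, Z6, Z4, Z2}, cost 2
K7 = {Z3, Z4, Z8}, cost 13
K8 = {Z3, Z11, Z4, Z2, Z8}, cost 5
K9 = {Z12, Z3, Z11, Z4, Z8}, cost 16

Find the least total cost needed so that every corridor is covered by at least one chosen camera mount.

7

K6, K8 cover every corridor at cost 2 + 5 = 7.
Any cover uses at least 2 camera mounts; among all covering selections none totals below 7.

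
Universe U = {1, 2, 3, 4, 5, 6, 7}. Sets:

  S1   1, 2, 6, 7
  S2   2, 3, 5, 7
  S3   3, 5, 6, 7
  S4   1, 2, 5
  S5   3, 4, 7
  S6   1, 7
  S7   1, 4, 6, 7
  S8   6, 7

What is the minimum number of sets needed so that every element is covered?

2

S2, S7 together cover {1, 2, 3, 4, 5, 6, 7} — every element.
No single set contains all 7 elements, so 2 is optimal.
Greedy (largest uncovered first) would take S1, S2, S5 — 3 sets — but 2 suffice.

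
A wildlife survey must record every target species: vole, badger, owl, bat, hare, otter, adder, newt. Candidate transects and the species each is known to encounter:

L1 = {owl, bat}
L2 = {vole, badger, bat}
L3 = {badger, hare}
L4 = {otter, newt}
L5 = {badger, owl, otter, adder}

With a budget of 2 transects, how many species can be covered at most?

Choosing L2, L5 covers {vole, badger, owl, bat, otter, adder} — 6 species.
No choice of 2 transects does better; here hare, newt are left uncovered.

6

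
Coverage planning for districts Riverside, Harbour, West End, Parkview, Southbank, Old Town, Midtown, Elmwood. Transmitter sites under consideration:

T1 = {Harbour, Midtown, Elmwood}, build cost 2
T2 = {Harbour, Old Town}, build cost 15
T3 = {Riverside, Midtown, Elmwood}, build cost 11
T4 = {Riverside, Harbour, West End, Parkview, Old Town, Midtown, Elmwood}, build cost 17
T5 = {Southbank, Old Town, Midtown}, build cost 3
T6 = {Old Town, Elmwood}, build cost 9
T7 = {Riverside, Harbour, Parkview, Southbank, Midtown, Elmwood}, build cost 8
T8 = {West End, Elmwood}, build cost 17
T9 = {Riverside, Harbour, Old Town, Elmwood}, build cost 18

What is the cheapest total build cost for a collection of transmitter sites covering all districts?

T4, T5 cover every district at build cost 17 + 3 = 20.
Any cover uses at least 2 transmitter sites; among all covering selections none totals below 20.
Greedy by coverage-per-build cost would pick T1, T5, T7, T4 for 30 — worse than the optimum 20.

20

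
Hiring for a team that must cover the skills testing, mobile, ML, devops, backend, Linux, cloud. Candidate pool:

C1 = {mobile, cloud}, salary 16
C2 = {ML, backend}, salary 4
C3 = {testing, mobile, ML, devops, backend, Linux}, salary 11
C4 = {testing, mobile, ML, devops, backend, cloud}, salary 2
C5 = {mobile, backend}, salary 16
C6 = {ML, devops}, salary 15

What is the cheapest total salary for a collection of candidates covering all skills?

C3, C4 cover every skill at salary 11 + 2 = 13.
Any cover uses at least 2 candidates; among all covering selections none totals below 13.

13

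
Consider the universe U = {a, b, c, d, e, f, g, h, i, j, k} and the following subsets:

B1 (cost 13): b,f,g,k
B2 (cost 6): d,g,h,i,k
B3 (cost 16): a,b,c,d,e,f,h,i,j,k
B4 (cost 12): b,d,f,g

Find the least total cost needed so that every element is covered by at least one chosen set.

B2, B3 cover every element at cost 6 + 16 = 22.
Any cover uses at least 2 sets; among all covering selections none totals below 22.

22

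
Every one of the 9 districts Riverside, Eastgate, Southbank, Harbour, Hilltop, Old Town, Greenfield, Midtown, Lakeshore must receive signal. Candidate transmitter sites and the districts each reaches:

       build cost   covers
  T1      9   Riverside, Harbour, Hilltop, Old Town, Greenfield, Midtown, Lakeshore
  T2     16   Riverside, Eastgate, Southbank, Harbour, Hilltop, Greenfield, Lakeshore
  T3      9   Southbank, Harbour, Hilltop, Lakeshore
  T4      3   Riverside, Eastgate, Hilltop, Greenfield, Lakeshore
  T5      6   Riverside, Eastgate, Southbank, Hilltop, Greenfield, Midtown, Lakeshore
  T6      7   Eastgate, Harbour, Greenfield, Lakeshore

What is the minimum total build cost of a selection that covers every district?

15

T1, T5 cover every district at build cost 9 + 6 = 15.
Any cover uses at least 2 transmitter sites; among all covering selections none totals below 15.
Greedy by coverage-per-build cost would pick T4, T1, T5 for 18 — worse than the optimum 15.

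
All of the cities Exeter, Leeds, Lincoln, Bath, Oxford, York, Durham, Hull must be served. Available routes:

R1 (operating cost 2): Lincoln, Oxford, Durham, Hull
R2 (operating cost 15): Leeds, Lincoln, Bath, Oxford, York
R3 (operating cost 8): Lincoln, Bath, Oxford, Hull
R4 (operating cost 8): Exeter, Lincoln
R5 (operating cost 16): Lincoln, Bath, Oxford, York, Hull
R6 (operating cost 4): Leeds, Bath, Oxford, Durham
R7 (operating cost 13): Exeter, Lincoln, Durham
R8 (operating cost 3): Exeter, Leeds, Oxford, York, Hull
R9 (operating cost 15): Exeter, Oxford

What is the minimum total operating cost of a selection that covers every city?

R1, R6, R8 cover every city at operating cost 2 + 4 + 3 = 9.
Any cover uses at least 3 routes; among all covering selections none totals below 9.

9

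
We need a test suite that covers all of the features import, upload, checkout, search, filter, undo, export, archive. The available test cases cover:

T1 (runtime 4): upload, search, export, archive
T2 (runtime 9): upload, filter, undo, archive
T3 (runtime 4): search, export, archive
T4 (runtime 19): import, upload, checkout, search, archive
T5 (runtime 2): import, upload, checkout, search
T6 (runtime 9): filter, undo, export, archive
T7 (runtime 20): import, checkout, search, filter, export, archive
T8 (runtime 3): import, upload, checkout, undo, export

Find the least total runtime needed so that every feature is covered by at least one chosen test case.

T5, T6 cover every feature at runtime 2 + 9 = 11.
Any cover uses at least 2 test cases; among all covering selections none totals below 11.
Greedy by coverage-per-runtime would pick T5, T8, T1, T2 for 18 — worse than the optimum 11.

11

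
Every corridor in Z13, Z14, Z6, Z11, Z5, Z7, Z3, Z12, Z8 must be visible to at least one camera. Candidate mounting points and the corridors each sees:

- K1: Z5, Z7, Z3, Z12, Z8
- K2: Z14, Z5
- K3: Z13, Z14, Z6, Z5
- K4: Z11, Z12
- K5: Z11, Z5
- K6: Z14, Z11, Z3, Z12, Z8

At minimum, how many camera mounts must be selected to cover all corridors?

3

K1, K3, K4 together cover {Z13, Z14, Z6, Z11, Z5, Z7, Z3, Z12, Z8} — every corridor.
No 2 of the 6 camera mounts cover everything (all 15 pairs fall short), so 3 is minimum.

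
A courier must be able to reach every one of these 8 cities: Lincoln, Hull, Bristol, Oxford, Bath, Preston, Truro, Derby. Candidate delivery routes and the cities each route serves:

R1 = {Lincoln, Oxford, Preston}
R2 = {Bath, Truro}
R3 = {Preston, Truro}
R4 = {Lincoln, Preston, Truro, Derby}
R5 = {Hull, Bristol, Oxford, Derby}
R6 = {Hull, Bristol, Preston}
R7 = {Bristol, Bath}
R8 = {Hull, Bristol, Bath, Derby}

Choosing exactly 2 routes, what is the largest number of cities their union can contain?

7

Choosing R1, R8 covers {Lincoln, Hull, Bristol, Oxford, Bath, Preston, Derby} — 7 cities.
No choice of 2 routes does better; here Truro is left uncovered.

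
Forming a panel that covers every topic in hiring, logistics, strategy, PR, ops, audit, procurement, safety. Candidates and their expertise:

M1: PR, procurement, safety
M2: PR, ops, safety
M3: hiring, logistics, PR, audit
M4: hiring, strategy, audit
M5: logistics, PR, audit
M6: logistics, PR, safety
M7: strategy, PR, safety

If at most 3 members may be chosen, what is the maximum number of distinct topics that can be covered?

7

Choosing M1, M2, M3 covers {hiring, logistics, PR, ops, audit, procurement, safety} — 7 topics.
No choice of 3 members does better; here strategy is left uncovered.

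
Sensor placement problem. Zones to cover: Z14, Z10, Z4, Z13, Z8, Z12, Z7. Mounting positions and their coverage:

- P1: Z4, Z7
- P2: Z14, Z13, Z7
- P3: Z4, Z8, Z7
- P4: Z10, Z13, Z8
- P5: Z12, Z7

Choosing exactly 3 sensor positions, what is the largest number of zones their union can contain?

Choosing P1, P2, P4 covers {Z14, Z10, Z4, Z13, Z8, Z7} — 6 zones.
No choice of 3 sensor positions does better; here Z12 is left uncovered.

6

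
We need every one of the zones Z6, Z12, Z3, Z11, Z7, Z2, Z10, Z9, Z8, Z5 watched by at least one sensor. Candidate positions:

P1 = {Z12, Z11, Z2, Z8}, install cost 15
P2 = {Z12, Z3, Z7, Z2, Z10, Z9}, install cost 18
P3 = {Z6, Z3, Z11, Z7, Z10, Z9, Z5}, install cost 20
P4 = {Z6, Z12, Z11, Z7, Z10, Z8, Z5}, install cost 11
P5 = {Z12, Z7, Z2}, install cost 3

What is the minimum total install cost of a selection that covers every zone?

29

P2, P4 cover every zone at install cost 18 + 11 = 29.
Any cover uses at least 2 sensor positions; among all covering selections none totals below 29.
Greedy by coverage-per-install cost would pick P5, P4, P2 for 32 — worse than the optimum 29.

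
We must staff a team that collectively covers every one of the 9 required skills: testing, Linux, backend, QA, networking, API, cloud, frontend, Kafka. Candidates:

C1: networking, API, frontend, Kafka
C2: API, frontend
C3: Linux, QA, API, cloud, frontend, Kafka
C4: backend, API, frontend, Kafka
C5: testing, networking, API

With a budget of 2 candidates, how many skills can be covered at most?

Choosing C3, C5 covers {testing, Linux, QA, networking, API, cloud, frontend, Kafka} — 8 skills.
No choice of 2 candidates does better; here backend is left uncovered.

8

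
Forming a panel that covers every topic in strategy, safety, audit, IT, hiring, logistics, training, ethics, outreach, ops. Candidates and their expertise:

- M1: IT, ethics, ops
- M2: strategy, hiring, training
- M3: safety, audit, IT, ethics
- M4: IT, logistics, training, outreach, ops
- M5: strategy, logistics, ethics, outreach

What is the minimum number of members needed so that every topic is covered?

3

M2, M3, M4 together cover {strategy, safety, audit, IT, hiring, logistics, training, ethics, outreach, ops} — every topic.
No 2 of the 5 members cover everything (all 10 pairs fall short), so 3 is minimum.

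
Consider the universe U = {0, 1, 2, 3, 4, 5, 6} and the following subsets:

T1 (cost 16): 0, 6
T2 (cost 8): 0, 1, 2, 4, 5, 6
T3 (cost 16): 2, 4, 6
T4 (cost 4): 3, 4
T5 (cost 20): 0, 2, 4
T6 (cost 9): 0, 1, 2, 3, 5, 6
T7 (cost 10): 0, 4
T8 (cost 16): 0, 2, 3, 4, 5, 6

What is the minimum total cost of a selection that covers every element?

12

T2, T4 cover every element at cost 8 + 4 = 12.
Any cover uses at least 2 sets; among all covering selections none totals below 12.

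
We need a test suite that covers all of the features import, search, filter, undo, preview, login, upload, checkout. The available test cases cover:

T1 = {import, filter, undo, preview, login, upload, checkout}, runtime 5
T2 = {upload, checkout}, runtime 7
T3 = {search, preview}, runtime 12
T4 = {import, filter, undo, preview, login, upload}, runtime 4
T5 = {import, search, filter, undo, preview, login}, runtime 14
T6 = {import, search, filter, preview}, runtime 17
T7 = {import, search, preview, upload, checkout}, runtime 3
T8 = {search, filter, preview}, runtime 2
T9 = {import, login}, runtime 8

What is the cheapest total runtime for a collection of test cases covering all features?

7

T1, T8 cover every feature at runtime 5 + 2 = 7.
Any cover uses at least 2 test cases; among all covering selections none totals below 7.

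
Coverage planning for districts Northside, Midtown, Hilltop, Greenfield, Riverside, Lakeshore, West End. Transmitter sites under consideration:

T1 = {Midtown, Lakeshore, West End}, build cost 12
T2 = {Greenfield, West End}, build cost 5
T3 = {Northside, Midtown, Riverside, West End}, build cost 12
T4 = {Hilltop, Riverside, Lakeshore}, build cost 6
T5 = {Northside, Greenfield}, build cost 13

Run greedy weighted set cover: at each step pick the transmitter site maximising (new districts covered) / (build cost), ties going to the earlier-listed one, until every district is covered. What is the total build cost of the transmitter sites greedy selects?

23

Pick 1: T4 adds 3 new (Hilltop, Riverside, Lakeshore) at build cost 6 (ratio 3/6).
Pick 2: T2 adds 2 new (Greenfield, West End) at build cost 5 (ratio 2/5).
Pick 3: T3 adds 2 new (Northside, Midtown) at build cost 12 (ratio 2/12).
Greedy total build cost: 6 + 5 + 12 = 23.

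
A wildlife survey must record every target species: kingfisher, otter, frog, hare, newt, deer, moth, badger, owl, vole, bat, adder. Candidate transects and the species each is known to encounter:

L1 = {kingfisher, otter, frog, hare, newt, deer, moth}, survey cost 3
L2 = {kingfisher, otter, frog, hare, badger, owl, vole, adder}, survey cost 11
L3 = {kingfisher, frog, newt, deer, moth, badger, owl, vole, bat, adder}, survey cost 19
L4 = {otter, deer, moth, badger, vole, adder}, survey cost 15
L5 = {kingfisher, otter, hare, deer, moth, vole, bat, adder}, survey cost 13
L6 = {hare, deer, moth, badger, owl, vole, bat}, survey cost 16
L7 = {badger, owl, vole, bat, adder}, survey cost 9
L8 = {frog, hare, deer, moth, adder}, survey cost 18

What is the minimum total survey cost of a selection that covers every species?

12

L1, L7 cover every species at survey cost 3 + 9 = 12.
Any cover uses at least 2 transects; among all covering selections none totals below 12.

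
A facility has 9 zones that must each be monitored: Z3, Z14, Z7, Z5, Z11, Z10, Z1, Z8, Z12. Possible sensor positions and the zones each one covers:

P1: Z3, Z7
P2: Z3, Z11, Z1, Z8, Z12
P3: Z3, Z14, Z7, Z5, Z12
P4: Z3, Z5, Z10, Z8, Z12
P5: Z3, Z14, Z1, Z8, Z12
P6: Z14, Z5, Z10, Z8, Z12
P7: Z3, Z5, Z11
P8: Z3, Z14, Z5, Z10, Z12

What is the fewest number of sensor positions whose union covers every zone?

P1, P2, P6 together cover {Z3, Z14, Z7, Z5, Z11, Z10, Z1, Z8, Z12} — every zone.
No 2 of the 8 sensor positions cover everything (all 28 pairs fall short), so 3 is minimum.

3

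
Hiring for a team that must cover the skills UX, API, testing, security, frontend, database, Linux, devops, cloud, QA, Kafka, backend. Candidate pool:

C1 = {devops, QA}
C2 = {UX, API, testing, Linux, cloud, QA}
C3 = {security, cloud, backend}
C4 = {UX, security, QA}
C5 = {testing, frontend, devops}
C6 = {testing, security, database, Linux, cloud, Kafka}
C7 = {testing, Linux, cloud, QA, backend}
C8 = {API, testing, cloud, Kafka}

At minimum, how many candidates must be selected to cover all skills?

4

C2, C3, C5, C6 together cover {UX, API, testing, security, frontend, database, Linux, devops, cloud, QA, Kafka, backend} — every skill.
No 3 of the 8 candidates cover everything (all 56 triples fall short), so 4 is minimum.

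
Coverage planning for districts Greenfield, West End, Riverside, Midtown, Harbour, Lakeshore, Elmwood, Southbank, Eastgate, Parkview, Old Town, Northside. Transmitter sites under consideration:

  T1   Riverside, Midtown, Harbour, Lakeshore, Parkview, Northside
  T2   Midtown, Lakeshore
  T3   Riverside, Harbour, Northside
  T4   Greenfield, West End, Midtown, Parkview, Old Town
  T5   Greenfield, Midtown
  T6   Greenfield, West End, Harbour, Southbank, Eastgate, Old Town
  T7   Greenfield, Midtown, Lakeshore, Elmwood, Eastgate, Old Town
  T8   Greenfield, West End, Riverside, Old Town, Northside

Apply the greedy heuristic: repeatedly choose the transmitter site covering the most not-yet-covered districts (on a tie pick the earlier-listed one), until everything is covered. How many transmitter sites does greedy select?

Pick 1: T1 covers 6 new districts (Riverside, Midtown, Harbour, Lakeshore, Parkview, Northside).
Pick 2: T6 covers 5 new districts (Greenfield, West End, Southbank, Eastgate, Old Town).
Pick 3: T7 covers 1 new districts (Elmwood).
Greedy uses 3 transmitter sites.

3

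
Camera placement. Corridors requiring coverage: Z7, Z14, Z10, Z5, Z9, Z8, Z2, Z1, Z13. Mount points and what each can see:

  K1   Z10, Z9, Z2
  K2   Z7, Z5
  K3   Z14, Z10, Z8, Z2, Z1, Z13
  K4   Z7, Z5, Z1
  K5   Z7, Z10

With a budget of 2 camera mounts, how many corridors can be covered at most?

Choosing K2, K3 covers {Z7, Z14, Z10, Z5, Z8, Z2, Z1, Z13} — 8 corridors.
No choice of 2 camera mounts does better; here Z9 is left uncovered.

8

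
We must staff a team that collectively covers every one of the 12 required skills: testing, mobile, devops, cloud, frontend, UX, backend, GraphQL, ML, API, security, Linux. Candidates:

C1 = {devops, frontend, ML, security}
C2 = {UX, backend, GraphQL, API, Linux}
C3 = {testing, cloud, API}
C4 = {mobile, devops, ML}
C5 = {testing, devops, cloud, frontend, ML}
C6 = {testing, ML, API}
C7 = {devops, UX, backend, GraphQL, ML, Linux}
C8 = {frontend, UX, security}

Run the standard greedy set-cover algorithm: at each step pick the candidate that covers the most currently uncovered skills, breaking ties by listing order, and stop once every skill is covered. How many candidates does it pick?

Pick 1: C7 covers 6 new skills (devops, UX, backend, GraphQL, ML, Linux).
Pick 2: C3 covers 3 new skills (testing, cloud, API).
Pick 3: C1 covers 2 new skills (frontend, security).
Pick 4: C4 covers 1 new skills (mobile).
Greedy uses 4 candidates.

4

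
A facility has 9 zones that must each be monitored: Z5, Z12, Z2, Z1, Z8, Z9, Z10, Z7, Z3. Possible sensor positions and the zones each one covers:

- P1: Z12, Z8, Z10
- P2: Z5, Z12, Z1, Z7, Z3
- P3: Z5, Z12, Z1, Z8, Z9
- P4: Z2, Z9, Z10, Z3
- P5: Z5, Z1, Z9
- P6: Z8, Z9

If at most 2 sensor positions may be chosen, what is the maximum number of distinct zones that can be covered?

8

Choosing P2, P4 covers {Z5, Z12, Z2, Z1, Z9, Z10, Z7, Z3} — 8 zones.
No choice of 2 sensor positions does better; here Z8 is left uncovered.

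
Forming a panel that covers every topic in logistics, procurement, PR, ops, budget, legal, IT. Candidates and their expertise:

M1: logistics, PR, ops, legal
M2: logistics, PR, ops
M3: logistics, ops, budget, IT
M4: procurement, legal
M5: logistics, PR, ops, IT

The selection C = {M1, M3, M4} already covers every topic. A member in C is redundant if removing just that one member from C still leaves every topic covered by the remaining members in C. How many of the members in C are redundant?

Drop M1: PR uncovered — not redundant.
Drop M3: budget, IT uncovered — not redundant.
Drop M4: procurement uncovered — not redundant.
None of the members in C is redundant.

0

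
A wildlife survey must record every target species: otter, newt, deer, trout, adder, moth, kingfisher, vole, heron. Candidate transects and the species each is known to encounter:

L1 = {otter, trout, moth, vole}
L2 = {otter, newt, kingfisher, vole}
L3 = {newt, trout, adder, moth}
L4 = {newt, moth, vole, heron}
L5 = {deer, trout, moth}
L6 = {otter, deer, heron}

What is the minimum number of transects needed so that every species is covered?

L2, L3, L6 together cover {otter, newt, deer, trout, adder, moth, kingfisher, vole, heron} — every species.
No 2 of the 6 transects cover everything (all 15 pairs fall short), so 3 is minimum.
Greedy (largest uncovered first) would take L1, L2, L6, L3 — 4 transects — but 3 suffice.

3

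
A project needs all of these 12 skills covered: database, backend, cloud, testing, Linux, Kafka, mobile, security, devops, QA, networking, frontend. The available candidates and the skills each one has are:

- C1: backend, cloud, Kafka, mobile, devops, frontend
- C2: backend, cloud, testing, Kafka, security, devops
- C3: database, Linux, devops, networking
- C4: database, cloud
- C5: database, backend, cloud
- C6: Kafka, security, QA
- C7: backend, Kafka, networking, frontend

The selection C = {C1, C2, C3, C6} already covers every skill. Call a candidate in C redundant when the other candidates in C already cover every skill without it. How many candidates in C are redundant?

Drop C1: mobile, frontend uncovered — not redundant.
Drop C2: testing uncovered — not redundant.
Drop C3: database, Linux, networking uncovered — not redundant.
Drop C6: QA uncovered — not redundant.
None of the candidates in C is redundant.

0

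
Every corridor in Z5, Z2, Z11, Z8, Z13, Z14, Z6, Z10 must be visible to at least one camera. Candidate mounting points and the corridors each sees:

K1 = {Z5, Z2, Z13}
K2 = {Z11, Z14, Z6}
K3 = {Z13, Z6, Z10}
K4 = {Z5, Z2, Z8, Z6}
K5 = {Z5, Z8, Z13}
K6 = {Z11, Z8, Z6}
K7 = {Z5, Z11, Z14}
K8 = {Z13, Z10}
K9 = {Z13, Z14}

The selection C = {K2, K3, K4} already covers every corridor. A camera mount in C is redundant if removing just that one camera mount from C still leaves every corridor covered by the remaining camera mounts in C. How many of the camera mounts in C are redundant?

0

Drop K2: Z11, Z14 uncovered — not redundant.
Drop K3: Z13, Z10 uncovered — not redundant.
Drop K4: Z5, Z2, Z8 uncovered — not redundant.
None of the camera mounts in C is redundant.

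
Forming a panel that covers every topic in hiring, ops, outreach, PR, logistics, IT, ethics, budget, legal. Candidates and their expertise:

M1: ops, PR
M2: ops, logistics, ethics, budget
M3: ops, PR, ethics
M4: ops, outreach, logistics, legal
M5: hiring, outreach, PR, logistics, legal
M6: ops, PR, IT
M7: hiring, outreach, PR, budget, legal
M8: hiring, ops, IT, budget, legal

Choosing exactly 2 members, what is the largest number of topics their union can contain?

8

Choosing M2, M5 covers {hiring, ops, outreach, PR, logistics, ethics, budget, legal} — 8 topics.
No choice of 2 members does better; here IT is left uncovered.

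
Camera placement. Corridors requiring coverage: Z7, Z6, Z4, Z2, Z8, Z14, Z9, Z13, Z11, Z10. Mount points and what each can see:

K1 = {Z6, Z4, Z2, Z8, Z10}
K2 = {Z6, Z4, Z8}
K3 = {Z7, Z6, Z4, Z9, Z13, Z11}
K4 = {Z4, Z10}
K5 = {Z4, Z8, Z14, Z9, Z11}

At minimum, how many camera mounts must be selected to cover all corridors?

K1, K3, K5 together cover {Z7, Z6, Z4, Z2, Z8, Z14, Z9, Z13, Z11, Z10} — every corridor.
No 2 of the 5 camera mounts cover everything (all 10 pairs fall short), so 3 is minimum.

3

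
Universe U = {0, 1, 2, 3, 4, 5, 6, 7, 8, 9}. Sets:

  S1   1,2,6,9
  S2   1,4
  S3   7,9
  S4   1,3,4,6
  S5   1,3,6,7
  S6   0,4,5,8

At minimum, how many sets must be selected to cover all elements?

3

S1, S5, S6 together cover {0, 1, 2, 3, 4, 5, 6, 7, 8, 9} — every element.
No 2 of the 6 sets cover everything (all 15 pairs fall short), so 3 is minimum.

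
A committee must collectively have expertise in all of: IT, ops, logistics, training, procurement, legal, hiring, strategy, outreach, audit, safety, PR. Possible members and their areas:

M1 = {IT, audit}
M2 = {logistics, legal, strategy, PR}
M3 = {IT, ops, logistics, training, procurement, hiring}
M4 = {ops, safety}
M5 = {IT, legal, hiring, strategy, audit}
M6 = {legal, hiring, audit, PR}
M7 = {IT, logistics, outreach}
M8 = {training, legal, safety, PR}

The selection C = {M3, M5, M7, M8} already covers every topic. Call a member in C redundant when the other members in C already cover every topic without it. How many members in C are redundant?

0

Drop M3: ops, procurement uncovered — not redundant.
Drop M5: strategy, audit uncovered — not redundant.
Drop M7: outreach uncovered — not redundant.
Drop M8: safety, PR uncovered — not redundant.
None of the members in C is redundant.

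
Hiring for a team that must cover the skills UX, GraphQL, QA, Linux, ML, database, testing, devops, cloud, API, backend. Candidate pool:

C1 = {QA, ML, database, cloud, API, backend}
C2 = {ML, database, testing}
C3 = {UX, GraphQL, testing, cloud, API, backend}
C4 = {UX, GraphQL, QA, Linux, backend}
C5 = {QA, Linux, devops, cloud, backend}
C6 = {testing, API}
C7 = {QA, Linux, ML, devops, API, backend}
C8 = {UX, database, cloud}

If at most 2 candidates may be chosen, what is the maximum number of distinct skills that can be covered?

10

Choosing C3, C7 covers {UX, GraphQL, QA, Linux, ML, testing, devops, cloud, API, backend} — 10 skills.
No choice of 2 candidates does better; here database is left uncovered.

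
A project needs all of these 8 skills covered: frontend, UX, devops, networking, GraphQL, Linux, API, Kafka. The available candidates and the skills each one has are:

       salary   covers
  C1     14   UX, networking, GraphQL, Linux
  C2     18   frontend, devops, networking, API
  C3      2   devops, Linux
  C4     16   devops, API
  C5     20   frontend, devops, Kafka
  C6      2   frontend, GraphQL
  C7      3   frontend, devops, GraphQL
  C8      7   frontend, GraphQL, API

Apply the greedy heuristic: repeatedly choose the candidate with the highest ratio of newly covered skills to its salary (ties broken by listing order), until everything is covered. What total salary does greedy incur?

Pick 1: C3 adds 2 new (devops, Linux) at salary 2 (ratio 2/2).
Pick 2: C6 adds 2 new (frontend, GraphQL) at salary 2 (ratio 2/2).
Pick 3: C1 adds 2 new (UX, networking) at salary 14 (ratio 2/14).
Pick 4: C8 adds 1 new (API) at salary 7 (ratio 1/7).
Pick 5: C5 adds 1 new (Kafka) at salary 20 (ratio 1/20).
Greedy total salary: 2 + 2 + 14 + 7 + 20 = 45. (The true optimum is 41, so greedy overshoots here.)

45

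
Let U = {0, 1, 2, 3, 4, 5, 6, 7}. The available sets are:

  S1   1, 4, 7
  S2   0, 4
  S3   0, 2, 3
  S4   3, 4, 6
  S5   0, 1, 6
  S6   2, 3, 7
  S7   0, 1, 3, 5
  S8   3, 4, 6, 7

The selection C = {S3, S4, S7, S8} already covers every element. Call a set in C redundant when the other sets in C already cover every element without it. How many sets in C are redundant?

Drop S3: 2 uncovered — not redundant.
Drop S4: the rest still cover every element — redundant.
Drop S7: 1, 5 uncovered — not redundant.
Drop S8: 7 uncovered — not redundant.
1 redundant: S4.

1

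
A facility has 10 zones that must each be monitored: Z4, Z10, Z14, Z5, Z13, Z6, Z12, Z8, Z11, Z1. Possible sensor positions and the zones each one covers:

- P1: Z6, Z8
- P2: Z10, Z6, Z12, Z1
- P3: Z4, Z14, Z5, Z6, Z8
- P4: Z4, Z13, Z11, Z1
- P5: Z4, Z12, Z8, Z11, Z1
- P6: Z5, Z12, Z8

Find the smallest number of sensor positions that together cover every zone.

3

P2, P3, P4 together cover {Z4, Z10, Z14, Z5, Z13, Z6, Z12, Z8, Z11, Z1} — every zone.
No 2 of the 6 sensor positions cover everything (all 15 pairs fall short), so 3 is minimum.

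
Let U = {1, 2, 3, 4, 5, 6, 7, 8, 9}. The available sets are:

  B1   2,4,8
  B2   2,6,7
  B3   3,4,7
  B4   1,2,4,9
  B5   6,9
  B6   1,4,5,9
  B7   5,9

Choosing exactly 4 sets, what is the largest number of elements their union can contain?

9

Choosing B1, B2, B3, B6 covers {1, 2, 3, 4, 5, 6, 7, 8, 9} — 9 elements.
That is all 9 elements.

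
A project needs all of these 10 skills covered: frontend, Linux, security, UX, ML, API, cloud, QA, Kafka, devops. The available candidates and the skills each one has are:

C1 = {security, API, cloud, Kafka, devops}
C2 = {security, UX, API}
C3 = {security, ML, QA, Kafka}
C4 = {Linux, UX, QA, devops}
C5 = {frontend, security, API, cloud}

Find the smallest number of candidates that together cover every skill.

C3, C4, C5 together cover {frontend, Linux, security, UX, ML, API, cloud, QA, Kafka, devops} — every skill.
No 2 of the 5 candidates cover everything (all 10 pairs fall short), so 3 is minimum.

3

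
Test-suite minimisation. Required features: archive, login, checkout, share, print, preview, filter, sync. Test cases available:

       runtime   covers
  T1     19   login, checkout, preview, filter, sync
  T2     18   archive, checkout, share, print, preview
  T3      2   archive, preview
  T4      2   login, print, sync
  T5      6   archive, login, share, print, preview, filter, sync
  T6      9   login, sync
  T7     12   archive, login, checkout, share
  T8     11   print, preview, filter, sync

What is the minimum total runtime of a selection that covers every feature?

18

T5, T7 cover every feature at runtime 6 + 12 = 18.
Any cover uses at least 2 test cases; among all covering selections none totals below 18.
Greedy by coverage-per-runtime would pick T4, T3, T5, T7 for 22 — worse than the optimum 18.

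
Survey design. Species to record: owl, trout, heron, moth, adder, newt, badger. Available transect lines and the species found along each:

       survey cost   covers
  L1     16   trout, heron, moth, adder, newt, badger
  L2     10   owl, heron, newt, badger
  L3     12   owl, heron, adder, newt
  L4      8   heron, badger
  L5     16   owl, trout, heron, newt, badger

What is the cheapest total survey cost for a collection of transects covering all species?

L1, L2 cover every species at survey cost 16 + 10 = 26.
Any cover uses at least 2 transects; among all covering selections none totals below 26.

26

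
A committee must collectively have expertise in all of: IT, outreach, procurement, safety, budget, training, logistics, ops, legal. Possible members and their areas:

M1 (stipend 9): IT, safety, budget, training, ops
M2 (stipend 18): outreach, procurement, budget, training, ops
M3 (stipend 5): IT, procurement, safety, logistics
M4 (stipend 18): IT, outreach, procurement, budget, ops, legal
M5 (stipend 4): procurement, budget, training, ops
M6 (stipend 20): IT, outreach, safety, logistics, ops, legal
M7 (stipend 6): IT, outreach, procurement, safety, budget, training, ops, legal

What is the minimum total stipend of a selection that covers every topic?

M3, M7 cover every topic at stipend 5 + 6 = 11.
Any cover uses at least 2 members; among all covering selections none totals below 11.

11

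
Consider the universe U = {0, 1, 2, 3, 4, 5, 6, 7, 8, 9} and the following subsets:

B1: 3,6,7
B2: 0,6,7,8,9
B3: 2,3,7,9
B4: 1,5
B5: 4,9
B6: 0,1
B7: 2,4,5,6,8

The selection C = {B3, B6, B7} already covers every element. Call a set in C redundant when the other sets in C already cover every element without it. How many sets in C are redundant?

0

Drop B3: 3, 7, 9 uncovered — not redundant.
Drop B6: 0, 1 uncovered — not redundant.
Drop B7: 4, 5, 6, 8 uncovered — not redundant.
None of the sets in C is redundant.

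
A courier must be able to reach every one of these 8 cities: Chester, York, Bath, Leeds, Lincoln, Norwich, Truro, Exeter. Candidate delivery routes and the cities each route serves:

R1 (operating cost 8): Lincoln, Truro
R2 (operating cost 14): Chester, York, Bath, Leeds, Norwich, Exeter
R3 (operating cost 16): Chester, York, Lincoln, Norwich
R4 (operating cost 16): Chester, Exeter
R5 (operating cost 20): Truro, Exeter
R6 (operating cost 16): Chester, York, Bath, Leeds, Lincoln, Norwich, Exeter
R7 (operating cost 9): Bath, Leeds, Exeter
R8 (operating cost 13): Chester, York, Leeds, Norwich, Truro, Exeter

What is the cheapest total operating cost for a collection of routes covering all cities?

R1, R2 cover every city at operating cost 8 + 14 = 22.
Any cover uses at least 2 routes; among all covering selections none totals below 22.

22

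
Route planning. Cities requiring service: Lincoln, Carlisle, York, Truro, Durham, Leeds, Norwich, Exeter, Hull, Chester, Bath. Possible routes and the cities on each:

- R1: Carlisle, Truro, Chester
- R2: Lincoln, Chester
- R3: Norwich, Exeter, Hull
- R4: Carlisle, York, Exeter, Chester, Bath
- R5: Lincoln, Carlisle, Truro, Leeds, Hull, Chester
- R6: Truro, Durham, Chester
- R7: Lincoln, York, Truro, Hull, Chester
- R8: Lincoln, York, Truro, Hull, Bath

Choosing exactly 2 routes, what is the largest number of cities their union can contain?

9

Choosing R4, R5 covers {Lincoln, Carlisle, York, Truro, Leeds, Exeter, Hull, Chester, Bath} — 9 cities.
No choice of 2 routes does better; here Durham, Norwich are left uncovered.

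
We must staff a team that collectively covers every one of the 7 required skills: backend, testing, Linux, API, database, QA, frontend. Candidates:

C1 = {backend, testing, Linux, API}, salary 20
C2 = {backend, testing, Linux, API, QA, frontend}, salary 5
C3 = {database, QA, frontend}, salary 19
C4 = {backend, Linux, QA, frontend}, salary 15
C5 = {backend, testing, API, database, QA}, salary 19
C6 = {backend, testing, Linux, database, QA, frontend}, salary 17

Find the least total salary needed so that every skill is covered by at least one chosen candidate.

C2, C6 cover every skill at salary 5 + 17 = 22.
Any cover uses at least 2 candidates; among all covering selections none totals below 22.

22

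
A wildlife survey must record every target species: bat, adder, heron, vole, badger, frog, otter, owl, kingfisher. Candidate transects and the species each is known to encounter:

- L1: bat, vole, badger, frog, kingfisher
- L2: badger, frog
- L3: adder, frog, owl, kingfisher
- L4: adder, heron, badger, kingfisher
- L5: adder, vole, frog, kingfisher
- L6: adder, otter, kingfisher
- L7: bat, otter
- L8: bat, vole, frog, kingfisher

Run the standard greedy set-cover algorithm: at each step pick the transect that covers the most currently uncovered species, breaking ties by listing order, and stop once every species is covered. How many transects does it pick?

Pick 1: L1 covers 5 new species (bat, vole, badger, frog, kingfisher).
Pick 2: L3 covers 2 new species (adder, owl).
Pick 3: L4 covers 1 new species (heron).
Pick 4: L6 covers 1 new species (otter).
Greedy uses 4 transects.

4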